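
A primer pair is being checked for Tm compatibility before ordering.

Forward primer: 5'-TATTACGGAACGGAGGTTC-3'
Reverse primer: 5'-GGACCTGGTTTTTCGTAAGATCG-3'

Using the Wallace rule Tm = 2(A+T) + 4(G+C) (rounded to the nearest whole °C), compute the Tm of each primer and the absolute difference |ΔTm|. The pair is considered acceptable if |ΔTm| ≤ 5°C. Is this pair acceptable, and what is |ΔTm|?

Forward: A=5 T=5 G=6 C=3 → Tm = 2·10 + 4·9 = 56°C.
Reverse: A=4 T=8 G=7 C=4 → Tm = 2·12 + 4·11 = 68°C.
|ΔTm| = |56 − 68| = 12°C, > 5°C.

|ΔTm| = 12°C; the pair is not acceptable.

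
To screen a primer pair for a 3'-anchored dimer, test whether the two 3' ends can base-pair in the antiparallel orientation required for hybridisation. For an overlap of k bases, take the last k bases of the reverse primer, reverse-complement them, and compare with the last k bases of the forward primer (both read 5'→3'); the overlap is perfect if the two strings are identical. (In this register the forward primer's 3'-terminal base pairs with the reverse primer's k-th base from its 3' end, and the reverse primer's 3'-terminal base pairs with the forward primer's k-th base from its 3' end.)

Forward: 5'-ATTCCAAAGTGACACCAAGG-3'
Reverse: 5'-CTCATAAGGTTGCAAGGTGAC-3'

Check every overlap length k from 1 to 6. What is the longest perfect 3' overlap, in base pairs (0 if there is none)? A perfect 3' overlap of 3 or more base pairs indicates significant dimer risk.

Last 6 bases (5'→3') — forward …CCAAGG, reverse …GGTGAC.
Reverse complement of the reverse primer's last 6 bases: GTCACC; its first k bases are the reverse complement of the reverse primer's last k bases, so a perfect k-base overlap needs the forward primer's last k bases to equal them.
Comparing (forward last k vs required): k=1: G vs G ✓; k=2: GG vs GT ✗; k=3: AGG vs GTC ✗; k=4: AAGG vs GTCA ✗; k=5: CAAGG vs GTCAC ✗; k=6: CCAAGG vs GTCACC ✗.
Only k = 1 is perfect, so the longest perfect 3' overlap is 1.

Longest perfect overlap: 1 complementary base pair; below the dimer-risk threshold (threshold 3).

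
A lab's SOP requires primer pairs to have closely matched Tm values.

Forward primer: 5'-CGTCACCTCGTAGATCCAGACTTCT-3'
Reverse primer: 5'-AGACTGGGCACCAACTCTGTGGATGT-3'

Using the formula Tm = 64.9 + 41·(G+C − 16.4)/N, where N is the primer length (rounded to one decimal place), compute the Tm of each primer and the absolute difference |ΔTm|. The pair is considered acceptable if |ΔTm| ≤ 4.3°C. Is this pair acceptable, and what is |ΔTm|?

Forward: G+C = 13, N = 25 → Tm = 64.9 + 41·(13 − 16.4)/25 = 59.3°C.
Reverse: G+C = 14, N = 26 → Tm = 64.9 + 41·(14 − 16.4)/26 = 61.1°C.
|ΔTm| = |59.3 − 61.1| = 1.8°C, ≤ 4.3°C.

|ΔTm| = 1.8°C; the pair is acceptable.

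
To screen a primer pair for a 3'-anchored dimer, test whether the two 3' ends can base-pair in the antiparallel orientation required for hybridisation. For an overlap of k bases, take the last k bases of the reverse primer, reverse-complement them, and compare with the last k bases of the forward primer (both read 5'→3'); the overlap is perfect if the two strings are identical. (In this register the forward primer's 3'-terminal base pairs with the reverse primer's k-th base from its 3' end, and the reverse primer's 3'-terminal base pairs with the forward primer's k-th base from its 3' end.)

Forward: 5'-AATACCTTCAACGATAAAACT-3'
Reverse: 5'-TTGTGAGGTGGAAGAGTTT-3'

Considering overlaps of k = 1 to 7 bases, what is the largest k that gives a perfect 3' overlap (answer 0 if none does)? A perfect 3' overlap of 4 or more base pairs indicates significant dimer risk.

Longest perfect overlap: 5 complementary base pairs; significant dimer risk (threshold 4).

Last 7 bases (5'→3') — forward …TAAAACT, reverse …AGAGTTT.
Reverse complement of the reverse primer's last 7 bases: AAACTCT; its first k bases are the reverse complement of the reverse primer's last k bases, so a perfect k-base overlap needs the forward primer's last k bases to equal them.
Comparing (forward last k vs required): k=1: T vs A ✗; k=2: CT vs AA ✗; k=3: ACT vs AAA ✗; k=4: AACT vs AAAC ✗; k=5: AAACT vs AAACT ✓; k=6: AAAACT vs AAACTC ✗; k=7: TAAAACT vs AAACTCT ✗.
Only k = 5 is perfect, so the longest perfect 3' overlap is 5.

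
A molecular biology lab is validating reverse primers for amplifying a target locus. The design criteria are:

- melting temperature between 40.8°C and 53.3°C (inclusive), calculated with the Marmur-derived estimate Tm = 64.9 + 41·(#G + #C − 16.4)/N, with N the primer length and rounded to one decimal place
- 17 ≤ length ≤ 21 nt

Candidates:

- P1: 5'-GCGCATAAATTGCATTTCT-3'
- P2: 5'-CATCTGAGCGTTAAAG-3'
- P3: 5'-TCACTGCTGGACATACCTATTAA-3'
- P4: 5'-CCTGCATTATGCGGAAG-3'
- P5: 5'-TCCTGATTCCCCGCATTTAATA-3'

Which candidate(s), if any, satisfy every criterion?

P1 (19 nt, A=5 T=7 G=3 C=4): Tm = 64.9 + 41·(7 − 16.4)/19 = 44.6°C ✓; length 19 ✓ — passes.
P2 (16 nt, A=5 T=4 G=4 C=3): Tm = 64.9 + 41·(7 − 16.4)/16 = 40.8°C ✓; length 16, outside 17–21 ✗ — fails.
P3 (23 nt, A=7 T=7 G=3 C=6): Tm = 64.9 + 41·(9 − 16.4)/23 = 51.7°C ✓; length 23, outside 17–21 ✗ — fails.
P4 (17 nt, A=4 T=4 G=5 C=4): Tm = 64.9 + 41·(9 − 16.4)/17 = 47.1°C ✓; length 17 ✓ — passes.
P5 (22 nt, A=5 T=8 G=2 C=7): Tm = 64.9 + 41·(9 − 16.4)/22 = 51.1°C ✓; length 22, outside 17–21 ✗ — fails.

P1 and P4.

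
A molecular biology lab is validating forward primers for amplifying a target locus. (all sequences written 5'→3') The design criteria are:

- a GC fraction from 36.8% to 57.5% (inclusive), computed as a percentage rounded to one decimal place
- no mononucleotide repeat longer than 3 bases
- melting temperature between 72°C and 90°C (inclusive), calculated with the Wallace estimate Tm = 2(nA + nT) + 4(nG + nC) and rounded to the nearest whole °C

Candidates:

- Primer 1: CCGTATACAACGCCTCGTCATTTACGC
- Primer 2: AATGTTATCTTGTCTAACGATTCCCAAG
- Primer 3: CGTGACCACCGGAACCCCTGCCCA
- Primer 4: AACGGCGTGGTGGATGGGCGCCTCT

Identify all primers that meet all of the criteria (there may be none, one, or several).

Primer 1 only.

Primer 1 (27 nt, A=6 T=7 G=4 C=10): GC 14/27 = 51.9% ✓; longest run = 3 ✓; Tm = 2·13 + 4·14 = 82°C ✓ — passes.
Primer 2 (28 nt, A=8 T=10 G=4 C=6): GC 10/28 = 35.7%, outside 36.8–57.5% ✗; longest run = 3 ✓; Tm = 2·18 + 4·10 = 76°C ✓ — fails.
Primer 3 (24 nt, A=5 T=2 G=5 C=12): GC 17/24 = 70.8%, outside 36.8–57.5% ✗; longest run = 4, exceeds 3 ✗; Tm = 2·7 + 4·17 = 82°C ✓ — fails.
Primer 4 (25 nt, A=3 T=5 G=11 C=6): GC 17/25 = 68.0%, outside 36.8–57.5% ✗; longest run = 3 ✓; Tm = 2·8 + 4·17 = 84°C ✓ — fails.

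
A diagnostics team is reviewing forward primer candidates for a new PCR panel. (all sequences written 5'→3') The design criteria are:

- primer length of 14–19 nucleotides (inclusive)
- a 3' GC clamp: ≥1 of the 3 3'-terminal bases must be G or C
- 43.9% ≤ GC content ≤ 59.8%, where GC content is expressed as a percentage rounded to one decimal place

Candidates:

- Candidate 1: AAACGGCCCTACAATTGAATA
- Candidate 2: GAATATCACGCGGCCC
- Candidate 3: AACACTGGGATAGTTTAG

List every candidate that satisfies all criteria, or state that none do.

Candidate 1 (21 nt, A=9 T=4 G=3 C=5): length 21, outside 14–19 ✗; 3' end ATA has 0 G/C, need ≥1 ✗; GC 8/21 = 38.1%, outside 43.9–59.8% ✗ — fails.
Candidate 2 (16 nt, A=4 T=2 G=4 C=6): length 16 ✓; 3' end CCC has 3 G/C ✓; GC 10/16 = 62.5%, outside 43.9–59.8% ✗ — fails.
Candidate 3 (18 nt, A=6 T=5 G=5 C=2): length 18 ✓; 3' end TAG has 1 G/C ✓; GC 7/18 = 38.9%, outside 43.9–59.8% ✗ — fails.

None of the candidates satisfy all criteria.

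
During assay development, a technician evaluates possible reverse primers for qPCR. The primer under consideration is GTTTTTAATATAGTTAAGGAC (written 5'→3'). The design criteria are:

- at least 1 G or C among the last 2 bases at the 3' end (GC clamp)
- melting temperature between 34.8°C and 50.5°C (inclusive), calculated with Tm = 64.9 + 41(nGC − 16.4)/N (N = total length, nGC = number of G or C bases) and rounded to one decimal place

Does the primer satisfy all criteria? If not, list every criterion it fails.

Base counts: A=7, T=9, G=4, C=1 (length 21).
GC clamp: 3' end AC has 1 G/C ✓
Tm: Tm = 64.9 + 41·(5 − 16.4)/21 = 42.6°C ✓

Meets all criteria.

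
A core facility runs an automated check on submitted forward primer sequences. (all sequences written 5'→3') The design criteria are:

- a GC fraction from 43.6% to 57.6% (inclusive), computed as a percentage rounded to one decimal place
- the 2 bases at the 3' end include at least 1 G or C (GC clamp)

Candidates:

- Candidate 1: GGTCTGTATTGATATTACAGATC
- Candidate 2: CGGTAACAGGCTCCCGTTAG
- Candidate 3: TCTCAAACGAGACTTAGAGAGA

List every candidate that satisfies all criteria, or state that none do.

Candidate 1 (23 nt, A=6 T=9 G=5 C=3): GC 8/23 = 34.8%, outside 43.6–57.6% ✗; 3' end TC has 1 G/C ✓ — fails.
Candidate 2 (20 nt, A=4 T=4 G=6 C=6): GC 12/20 = 60.0%, outside 43.6–57.6% ✗; 3' end AG has 1 G/C ✓ — fails.
Candidate 3 (22 nt, A=9 T=4 G=5 C=4): GC 9/22 = 40.9%, outside 43.6–57.6% ✗; 3' end GA has 1 G/C ✓ — fails.

None of the candidates satisfy all criteria.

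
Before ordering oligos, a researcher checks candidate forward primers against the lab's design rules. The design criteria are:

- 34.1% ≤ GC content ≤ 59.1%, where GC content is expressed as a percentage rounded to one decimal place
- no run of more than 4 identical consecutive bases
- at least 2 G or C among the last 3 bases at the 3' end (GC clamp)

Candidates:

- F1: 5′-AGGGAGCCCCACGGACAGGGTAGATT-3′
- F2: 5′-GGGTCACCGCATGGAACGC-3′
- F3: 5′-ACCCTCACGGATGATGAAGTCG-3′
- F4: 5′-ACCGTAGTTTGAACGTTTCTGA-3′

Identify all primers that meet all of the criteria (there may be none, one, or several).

F3 only.

F1 (26 nt, A=7 T=3 G=10 C=6): GC 16/26 = 61.5%, outside 34.1–59.1% ✗; longest run = 4 ✓; 3' end ATT has 0 G/C, need ≥2 ✗ — fails.
F2 (19 nt, A=4 T=2 G=7 C=6): GC 13/19 = 68.4%, outside 34.1–59.1% ✗; longest run = 3 ✓; 3' end CGC has 3 G/C ✓ — fails.
F3 (22 nt, A=6 T=4 G=6 C=6): GC 12/22 = 54.5% ✓; longest run = 3 ✓; 3' end TCG has 2 G/C ✓ — passes.
F4 (22 nt, A=5 T=8 G=5 C=4): GC 9/22 = 40.9% ✓; longest run = 3 ✓; 3' end TGA has 1 G/C, need ≥2 ✗ — fails.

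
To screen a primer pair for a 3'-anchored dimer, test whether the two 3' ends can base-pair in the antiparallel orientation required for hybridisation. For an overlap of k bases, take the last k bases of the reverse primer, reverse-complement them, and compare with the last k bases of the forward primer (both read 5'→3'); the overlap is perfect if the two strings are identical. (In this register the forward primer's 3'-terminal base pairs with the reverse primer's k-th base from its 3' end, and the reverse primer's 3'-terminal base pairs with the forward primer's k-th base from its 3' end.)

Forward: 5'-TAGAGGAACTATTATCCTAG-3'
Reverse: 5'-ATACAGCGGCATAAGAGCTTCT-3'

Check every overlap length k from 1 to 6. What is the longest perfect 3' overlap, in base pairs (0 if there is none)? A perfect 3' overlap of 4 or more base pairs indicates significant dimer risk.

Longest perfect overlap: 2 complementary base pairs; below the dimer-risk threshold (threshold 4).

Last 6 bases (5'→3') — forward …TCCTAG, reverse …GCTTCT.
Reverse complement of the reverse primer's last 6 bases: AGAAGC; its first k bases are the reverse complement of the reverse primer's last k bases, so a perfect k-base overlap needs the forward primer's last k bases to equal them.
Comparing (forward last k vs required): k=1: G vs A ✗; k=2: AG vs AG ✓; k=3: TAG vs AGA ✗; k=4: CTAG vs AGAA ✗; k=5: CCTAG vs AGAAG ✗; k=6: TCCTAG vs AGAAGC ✗.
Only k = 2 is perfect, so the longest perfect 3' overlap is 2.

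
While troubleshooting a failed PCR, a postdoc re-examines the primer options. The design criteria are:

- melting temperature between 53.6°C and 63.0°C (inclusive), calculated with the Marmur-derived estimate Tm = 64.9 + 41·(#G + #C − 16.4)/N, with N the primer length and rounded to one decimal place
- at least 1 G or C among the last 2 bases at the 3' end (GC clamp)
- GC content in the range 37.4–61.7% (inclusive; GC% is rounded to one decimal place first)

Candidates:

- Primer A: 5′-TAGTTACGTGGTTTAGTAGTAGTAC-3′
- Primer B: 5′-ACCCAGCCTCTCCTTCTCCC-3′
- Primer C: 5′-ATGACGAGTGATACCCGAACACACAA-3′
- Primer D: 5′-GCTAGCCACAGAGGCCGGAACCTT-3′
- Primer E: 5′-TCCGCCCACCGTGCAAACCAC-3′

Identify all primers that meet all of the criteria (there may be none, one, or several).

Primer A (25 nt, A=6 T=10 G=7 C=2): Tm = 64.9 + 41·(9 − 16.4)/25 = 52.8°C, outside 53.6–63.0°C ✗; 3' end AC has 1 G/C ✓; GC 9/25 = 36.0%, outside 37.4–61.7% ✗ — fails.
Primer B (20 nt, A=2 T=5 G=1 C=12): Tm = 64.9 + 41·(13 − 16.4)/20 = 57.9°C ✓; 3' end CC has 2 G/C ✓; GC 13/20 = 65.0%, outside 37.4–61.7% ✗ — fails.
Primer C (26 nt, A=11 T=3 G=5 C=7): Tm = 64.9 + 41·(12 − 16.4)/26 = 58.0°C ✓; 3' end AA has 0 G/C, need ≥1 ✗; GC 12/26 = 46.2% ✓ — fails.
Primer D (24 nt, A=6 T=3 G=7 C=8): Tm = 64.9 + 41·(15 − 16.4)/24 = 62.5°C ✓; 3' end TT has 0 G/C, need ≥1 ✗; GC 15/24 = 62.5%, outside 37.4–61.7% ✗ — fails.
Primer E (21 nt, A=5 T=2 G=3 C=11): Tm = 64.9 + 41·(14 − 16.4)/21 = 60.2°C ✓; 3' end AC has 1 G/C ✓; GC 14/21 = 66.7%, outside 37.4–61.7% ✗ — fails.

None of the candidates satisfy all criteria.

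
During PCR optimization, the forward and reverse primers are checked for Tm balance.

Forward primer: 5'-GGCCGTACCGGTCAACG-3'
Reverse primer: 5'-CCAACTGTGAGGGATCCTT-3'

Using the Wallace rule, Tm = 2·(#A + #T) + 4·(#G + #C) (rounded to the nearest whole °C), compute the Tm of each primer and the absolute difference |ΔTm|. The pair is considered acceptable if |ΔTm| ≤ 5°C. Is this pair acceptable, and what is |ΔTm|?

|ΔTm| = 0°C; the pair is acceptable.

Forward: A=3 T=2 G=6 C=6 → Tm = 2·5 + 4·12 = 58°C.
Reverse: A=4 T=5 G=5 C=5 → Tm = 2·9 + 4·10 = 58°C.
|ΔTm| = |58 − 58| = 0°C, ≤ 5°C.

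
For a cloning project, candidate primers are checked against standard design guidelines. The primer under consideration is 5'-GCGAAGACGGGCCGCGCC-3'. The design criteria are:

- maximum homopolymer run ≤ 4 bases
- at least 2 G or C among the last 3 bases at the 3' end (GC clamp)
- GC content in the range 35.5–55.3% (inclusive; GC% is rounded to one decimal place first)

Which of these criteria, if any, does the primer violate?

Fails: GC content.

Base counts: A=3, T=0, G=8, C=7 (length 18).
homopolymer run: longest run = 3 ✓
GC clamp: 3' end GCC has 3 G/C ✓
GC content: GC 15/18 = 83.3%, outside 35.5–55.3% ✗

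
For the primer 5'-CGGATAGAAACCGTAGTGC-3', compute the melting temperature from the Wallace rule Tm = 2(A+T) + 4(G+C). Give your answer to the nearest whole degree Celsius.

Base counts: A=6, T=3, G=6, C=4 (length 19).
Tm = 2·(6+3) + 4·(6+4) = 2·9 + 4·10 = 18 + 40 = 58°C.

58°C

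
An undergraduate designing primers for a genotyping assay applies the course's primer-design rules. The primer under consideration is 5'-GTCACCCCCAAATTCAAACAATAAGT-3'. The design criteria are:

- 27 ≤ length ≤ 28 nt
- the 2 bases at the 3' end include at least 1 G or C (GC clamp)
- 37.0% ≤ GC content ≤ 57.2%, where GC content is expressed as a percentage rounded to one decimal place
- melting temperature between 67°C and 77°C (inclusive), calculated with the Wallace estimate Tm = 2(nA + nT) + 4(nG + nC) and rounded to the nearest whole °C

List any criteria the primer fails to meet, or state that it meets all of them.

Fails: length.

Base counts: A=11, T=5, G=2, C=8 (length 26).
length: length 26, outside 27–28 ✗
GC clamp: 3' end GT has 1 G/C ✓
GC content: GC 10/26 = 38.5% ✓
Tm: Tm = 2·16 + 4·10 = 72°C ✓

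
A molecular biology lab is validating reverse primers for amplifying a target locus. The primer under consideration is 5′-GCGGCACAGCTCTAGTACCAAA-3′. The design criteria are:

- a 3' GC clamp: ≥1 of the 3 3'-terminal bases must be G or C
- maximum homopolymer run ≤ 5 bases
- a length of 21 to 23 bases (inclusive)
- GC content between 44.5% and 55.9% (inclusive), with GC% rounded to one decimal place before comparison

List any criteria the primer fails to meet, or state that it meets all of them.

Fails: GC clamp.

Base counts: A=7, T=3, G=5, C=7 (length 22).
GC clamp: 3' end AAA has 0 G/C, need ≥1 ✗
homopolymer run: longest run = 3 ✓
length: length 22 ✓
GC content: GC 12/22 = 54.5% ✓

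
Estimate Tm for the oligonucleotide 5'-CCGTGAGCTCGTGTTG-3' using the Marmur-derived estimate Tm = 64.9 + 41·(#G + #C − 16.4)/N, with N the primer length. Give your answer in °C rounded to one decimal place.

Base counts: A=1, T=5, G=6, C=4; G+C = 10, N = 16.
Tm = 64.9 + 41·(10 − 16.4)/16 = 64.9 + -262.40/16 = 48.5°C.

48.5°C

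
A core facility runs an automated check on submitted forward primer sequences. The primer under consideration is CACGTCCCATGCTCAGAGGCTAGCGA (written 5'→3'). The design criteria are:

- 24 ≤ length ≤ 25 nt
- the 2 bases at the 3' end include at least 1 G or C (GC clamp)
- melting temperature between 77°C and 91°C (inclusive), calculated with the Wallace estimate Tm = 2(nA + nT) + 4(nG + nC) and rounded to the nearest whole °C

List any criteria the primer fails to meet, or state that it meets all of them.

Base counts: A=6, T=4, G=7, C=9 (length 26).
length: length 26, outside 24–25 ✗
GC clamp: 3' end GA has 1 G/C ✓
Tm: Tm = 2·10 + 4·16 = 84°C ✓

Fails: length.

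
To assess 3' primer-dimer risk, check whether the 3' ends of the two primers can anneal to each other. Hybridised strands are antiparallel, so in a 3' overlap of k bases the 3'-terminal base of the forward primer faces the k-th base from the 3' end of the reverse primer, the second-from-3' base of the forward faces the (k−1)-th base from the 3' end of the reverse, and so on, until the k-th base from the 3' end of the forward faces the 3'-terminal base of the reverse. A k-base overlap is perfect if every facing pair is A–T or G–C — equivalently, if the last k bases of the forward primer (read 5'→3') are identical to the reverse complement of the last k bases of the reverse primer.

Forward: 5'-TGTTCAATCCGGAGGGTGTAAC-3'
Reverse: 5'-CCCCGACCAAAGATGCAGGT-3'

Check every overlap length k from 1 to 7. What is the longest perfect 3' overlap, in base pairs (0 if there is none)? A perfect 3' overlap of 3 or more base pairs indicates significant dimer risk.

Last 7 bases (5'→3') — forward …GTGTAAC, reverse …TGCAGGT.
Reverse complement of the reverse primer's last 7 bases: ACCTGCA; its first k bases are the reverse complement of the reverse primer's last k bases, so a perfect k-base overlap needs the forward primer's last k bases to equal them.
Comparing (forward last k vs required): k=1: C vs A ✗; k=2: AC vs AC ✓; k=3: AAC vs ACC ✗; k=4: TAAC vs ACCT ✗; k=5: GTAAC vs ACCTG ✗; k=6: TGTAAC vs ACCTGC ✗; k=7: GTGTAAC vs ACCTGCA ✗.
Only k = 2 is perfect, so the longest perfect 3' overlap is 2.

Longest perfect overlap: 2 complementary base pairs; below the dimer-risk threshold (threshold 3).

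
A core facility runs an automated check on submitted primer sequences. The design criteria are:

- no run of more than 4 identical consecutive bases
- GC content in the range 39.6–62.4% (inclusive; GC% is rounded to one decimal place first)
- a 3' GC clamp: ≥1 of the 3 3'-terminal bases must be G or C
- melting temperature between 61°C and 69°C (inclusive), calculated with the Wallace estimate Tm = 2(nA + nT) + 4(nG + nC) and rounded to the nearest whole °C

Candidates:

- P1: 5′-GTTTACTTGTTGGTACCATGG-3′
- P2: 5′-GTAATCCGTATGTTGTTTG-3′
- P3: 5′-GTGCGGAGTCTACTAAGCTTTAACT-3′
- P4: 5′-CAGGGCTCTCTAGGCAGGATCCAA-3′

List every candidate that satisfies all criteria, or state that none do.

None of the candidates satisfy all criteria.

P1 (21 nt, A=3 T=9 G=6 C=3): longest run = 3 ✓; GC 9/21 = 42.9% ✓; 3' end TGG has 2 G/C ✓; Tm = 2·12 + 4·9 = 60°C, outside 61–69°C ✗ — fails.
P2 (19 nt, A=3 T=9 G=5 C=2): longest run = 3 ✓; GC 7/19 = 36.8%, outside 39.6–62.4% ✗; 3' end TTG has 1 G/C ✓; Tm = 2·12 + 4·7 = 52°C, outside 61–69°C ✗ — fails.
P3 (25 nt, A=6 T=8 G=6 C=5): longest run = 3 ✓; GC 11/25 = 44.0% ✓; 3' end ACT has 1 G/C ✓; Tm = 2·14 + 4·11 = 72°C, outside 61–69°C ✗ — fails.
P4 (24 nt, A=6 T=4 G=7 C=7): longest run = 3 ✓; GC 14/24 = 58.3% ✓; 3' end CAA has 1 G/C ✓; Tm = 2·10 + 4·14 = 76°C, outside 61–69°C ✗ — fails.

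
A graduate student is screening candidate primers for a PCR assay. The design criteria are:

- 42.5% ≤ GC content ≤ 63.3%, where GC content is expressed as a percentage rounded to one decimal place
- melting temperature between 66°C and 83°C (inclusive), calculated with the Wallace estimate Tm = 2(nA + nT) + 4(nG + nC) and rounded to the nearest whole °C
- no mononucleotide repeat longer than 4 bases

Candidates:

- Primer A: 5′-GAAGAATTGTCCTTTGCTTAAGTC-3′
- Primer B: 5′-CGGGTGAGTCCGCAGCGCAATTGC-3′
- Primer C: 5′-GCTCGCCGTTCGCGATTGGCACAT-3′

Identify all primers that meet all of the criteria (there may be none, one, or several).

Primer C only.

Primer A (24 nt, A=6 T=9 G=5 C=4): GC 9/24 = 37.5%, outside 42.5–63.3% ✗; Tm = 2·15 + 4·9 = 66°C ✓; longest run = 3 ✓ — fails.
Primer B (24 nt, A=4 T=4 G=9 C=7): GC 16/24 = 66.7%, outside 42.5–63.3% ✗; Tm = 2·8 + 4·16 = 80°C ✓; longest run = 3 ✓ — fails.
Primer C (24 nt, A=3 T=6 G=7 C=8): GC 15/24 = 62.5% ✓; Tm = 2·9 + 4·15 = 78°C ✓; longest run = 2 ✓ — passes.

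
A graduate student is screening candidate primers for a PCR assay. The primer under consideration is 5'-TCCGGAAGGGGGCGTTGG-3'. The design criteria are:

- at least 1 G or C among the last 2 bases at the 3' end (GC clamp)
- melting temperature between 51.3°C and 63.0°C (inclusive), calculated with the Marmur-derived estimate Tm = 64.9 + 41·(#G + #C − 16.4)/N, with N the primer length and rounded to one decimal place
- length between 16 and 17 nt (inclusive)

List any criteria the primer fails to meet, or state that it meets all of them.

Base counts: A=2, T=3, G=10, C=3 (length 18).
GC clamp: 3' end GG has 2 G/C ✓
Tm: Tm = 64.9 + 41·(13 − 16.4)/18 = 57.2°C ✓
length: length 18, outside 16–17 ✗

Fails: length.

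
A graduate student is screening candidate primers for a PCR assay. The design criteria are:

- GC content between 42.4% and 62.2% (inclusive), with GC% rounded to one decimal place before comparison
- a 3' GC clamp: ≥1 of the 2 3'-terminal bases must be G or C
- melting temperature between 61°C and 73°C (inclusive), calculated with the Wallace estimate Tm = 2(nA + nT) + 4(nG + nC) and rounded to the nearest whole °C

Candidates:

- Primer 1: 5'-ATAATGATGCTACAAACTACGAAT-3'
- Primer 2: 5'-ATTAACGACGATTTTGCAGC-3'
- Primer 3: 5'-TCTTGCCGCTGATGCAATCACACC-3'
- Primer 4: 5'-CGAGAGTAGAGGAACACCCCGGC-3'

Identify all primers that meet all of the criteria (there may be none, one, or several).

None of the candidates satisfy all criteria.

Primer 1 (24 nt, A=11 T=6 G=3 C=4): GC 7/24 = 29.2%, outside 42.4–62.2% ✗; 3' end AT has 0 G/C, need ≥1 ✗; Tm = 2·17 + 4·7 = 62°C ✓ — fails.
Primer 2 (20 nt, A=6 T=6 G=4 C=4): GC 8/20 = 40.0%, outside 42.4–62.2% ✗; 3' end GC has 2 G/C ✓; Tm = 2·12 + 4·8 = 56°C, outside 61–73°C ✗ — fails.
Primer 3 (24 nt, A=5 T=6 G=4 C=9): GC 13/24 = 54.2% ✓; 3' end CC has 2 G/C ✓; Tm = 2·11 + 4·13 = 74°C, outside 61–73°C ✗ — fails.
Primer 4 (23 nt, A=7 T=1 G=8 C=7): GC 15/23 = 65.2%, outside 42.4–62.2% ✗; 3' end GC has 2 G/C ✓; Tm = 2·8 + 4·15 = 76°C, outside 61–73°C ✗ — fails.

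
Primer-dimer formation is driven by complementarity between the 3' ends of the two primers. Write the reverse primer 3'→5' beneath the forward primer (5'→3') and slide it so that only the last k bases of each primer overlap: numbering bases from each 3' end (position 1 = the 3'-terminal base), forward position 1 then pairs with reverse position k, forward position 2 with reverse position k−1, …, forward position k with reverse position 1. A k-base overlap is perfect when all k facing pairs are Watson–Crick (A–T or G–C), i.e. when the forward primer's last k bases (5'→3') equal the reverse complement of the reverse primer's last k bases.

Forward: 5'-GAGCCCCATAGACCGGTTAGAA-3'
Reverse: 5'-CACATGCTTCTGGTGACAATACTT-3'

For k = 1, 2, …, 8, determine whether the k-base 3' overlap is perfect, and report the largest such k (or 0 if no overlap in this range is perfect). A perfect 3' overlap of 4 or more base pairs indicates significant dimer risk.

Last 8 bases (5'→3') — forward …GGTTAGAA, reverse …CAATACTT.
Reverse complement of the reverse primer's last 8 bases: AAGTATTG; its first k bases are the reverse complement of the reverse primer's last k bases, so a perfect k-base overlap needs the forward primer's last k bases to equal them.
Comparing (forward last k vs required): k=1: A vs A ✓; k=2: AA vs AA ✓; k=3: GAA vs AAG ✗; k=4: AGAA vs AAGT ✗; k=5: TAGAA vs AAGTA ✗; k=6: TTAGAA vs AAGTAT ✗; k=7: GTTAGAA vs AAGTATT ✗; k=8: GGTTAGAA vs AAGTATTG ✗.
Perfect overlaps at k = 1, 2; the largest is 2.

Longest perfect overlap: 2 complementary base pairs; below the dimer-risk threshold (threshold 4).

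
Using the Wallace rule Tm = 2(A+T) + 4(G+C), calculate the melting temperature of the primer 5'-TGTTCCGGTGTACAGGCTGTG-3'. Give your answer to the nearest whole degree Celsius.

66°C

Base counts: A=2, T=7, G=8, C=4 (length 21).
Tm = 2·(2+7) + 4·(8+4) = 2·9 + 4·12 = 18 + 48 = 66°C.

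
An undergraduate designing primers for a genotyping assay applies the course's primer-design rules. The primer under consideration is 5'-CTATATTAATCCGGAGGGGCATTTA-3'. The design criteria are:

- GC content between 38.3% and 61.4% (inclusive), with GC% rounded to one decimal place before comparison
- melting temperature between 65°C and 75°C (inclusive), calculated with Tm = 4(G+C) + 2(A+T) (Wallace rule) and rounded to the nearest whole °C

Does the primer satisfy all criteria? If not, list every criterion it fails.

Meets all criteria.

Base counts: A=7, T=8, G=6, C=4 (length 25).
GC content: GC 10/25 = 40.0% ✓
Tm: Tm = 2·15 + 4·10 = 70°C ✓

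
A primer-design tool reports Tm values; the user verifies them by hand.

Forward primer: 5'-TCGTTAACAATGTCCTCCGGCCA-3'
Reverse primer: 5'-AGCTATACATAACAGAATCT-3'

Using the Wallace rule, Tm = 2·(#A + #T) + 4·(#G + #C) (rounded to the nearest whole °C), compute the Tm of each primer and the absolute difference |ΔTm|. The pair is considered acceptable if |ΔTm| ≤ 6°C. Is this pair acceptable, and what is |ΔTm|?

|ΔTm| = 18°C; the pair is not acceptable.

Forward: A=5 T=6 G=4 C=8 → Tm = 2·11 + 4·12 = 70°C.
Reverse: A=9 T=5 G=2 C=4 → Tm = 2·14 + 4·6 = 52°C.
|ΔTm| = |70 − 52| = 18°C, > 6°C.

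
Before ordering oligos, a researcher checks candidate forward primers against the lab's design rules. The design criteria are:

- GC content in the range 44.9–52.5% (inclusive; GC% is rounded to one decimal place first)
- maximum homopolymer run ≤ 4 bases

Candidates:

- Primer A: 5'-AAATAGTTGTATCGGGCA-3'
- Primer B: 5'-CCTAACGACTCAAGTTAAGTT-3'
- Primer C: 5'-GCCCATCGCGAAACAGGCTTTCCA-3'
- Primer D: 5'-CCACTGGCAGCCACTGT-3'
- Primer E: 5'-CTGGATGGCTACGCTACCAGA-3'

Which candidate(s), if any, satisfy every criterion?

Primer A (18 nt, A=6 T=5 G=5 C=2): GC 7/18 = 38.9%, outside 44.9–52.5% ✗; longest run = 3 ✓ — fails.
Primer B (21 nt, A=7 T=6 G=3 C=5): GC 8/21 = 38.1%, outside 44.9–52.5% ✗; longest run = 2 ✓ — fails.
Primer C (24 nt, A=6 T=4 G=5 C=9): GC 14/24 = 58.3%, outside 44.9–52.5% ✗; longest run = 3 ✓ — fails.
Primer D (17 nt, A=3 T=3 G=4 C=7): GC 11/17 = 64.7%, outside 44.9–52.5% ✗; longest run = 2 ✓ — fails.
Primer E (21 nt, A=5 T=4 G=6 C=6): GC 12/21 = 57.1%, outside 44.9–52.5% ✗; longest run = 2 ✓ — fails.

None of the candidates satisfy all criteria.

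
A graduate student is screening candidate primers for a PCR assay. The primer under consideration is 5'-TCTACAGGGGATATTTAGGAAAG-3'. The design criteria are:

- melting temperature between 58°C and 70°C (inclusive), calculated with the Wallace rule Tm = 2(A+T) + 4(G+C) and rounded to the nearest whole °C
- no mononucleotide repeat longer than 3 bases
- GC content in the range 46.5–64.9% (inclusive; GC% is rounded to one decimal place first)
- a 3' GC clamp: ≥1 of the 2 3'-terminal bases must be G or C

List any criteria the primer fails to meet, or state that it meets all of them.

Base counts: A=8, T=6, G=7, C=2 (length 23).
Tm: Tm = 2·14 + 4·9 = 64°C ✓
homopolymer run: longest run = 4, exceeds 3 ✗
GC content: GC 9/23 = 39.1%, outside 46.5–64.9% ✗
GC clamp: 3' end AG has 1 G/C ✓

Fails: homopolymer run, GC content.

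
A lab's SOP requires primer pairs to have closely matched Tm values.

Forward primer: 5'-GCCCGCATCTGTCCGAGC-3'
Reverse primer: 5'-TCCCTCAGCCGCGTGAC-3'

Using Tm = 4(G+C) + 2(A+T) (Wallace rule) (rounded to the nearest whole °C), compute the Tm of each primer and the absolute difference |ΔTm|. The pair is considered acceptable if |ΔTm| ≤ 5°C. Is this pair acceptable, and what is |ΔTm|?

|ΔTm| = 4°C; the pair is acceptable.

Forward: A=2 T=3 G=5 C=8 → Tm = 2·5 + 4·13 = 62°C.
Reverse: A=2 T=3 G=4 C=8 → Tm = 2·5 + 4·12 = 58°C.
|ΔTm| = |62 − 58| = 4°C, ≤ 5°C.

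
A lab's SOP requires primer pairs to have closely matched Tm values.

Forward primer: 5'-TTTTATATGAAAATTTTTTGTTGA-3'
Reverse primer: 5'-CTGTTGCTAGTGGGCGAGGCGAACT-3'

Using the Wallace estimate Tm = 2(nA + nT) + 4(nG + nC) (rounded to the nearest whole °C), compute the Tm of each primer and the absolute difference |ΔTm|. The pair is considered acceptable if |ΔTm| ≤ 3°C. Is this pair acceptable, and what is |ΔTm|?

Forward: A=7 T=14 G=3 C=0 → Tm = 2·21 + 4·3 = 54°C.
Reverse: A=4 T=6 G=10 C=5 → Tm = 2·10 + 4·15 = 80°C.
|ΔTm| = |54 − 80| = 26°C, > 3°C.

|ΔTm| = 26°C; the pair is not acceptable.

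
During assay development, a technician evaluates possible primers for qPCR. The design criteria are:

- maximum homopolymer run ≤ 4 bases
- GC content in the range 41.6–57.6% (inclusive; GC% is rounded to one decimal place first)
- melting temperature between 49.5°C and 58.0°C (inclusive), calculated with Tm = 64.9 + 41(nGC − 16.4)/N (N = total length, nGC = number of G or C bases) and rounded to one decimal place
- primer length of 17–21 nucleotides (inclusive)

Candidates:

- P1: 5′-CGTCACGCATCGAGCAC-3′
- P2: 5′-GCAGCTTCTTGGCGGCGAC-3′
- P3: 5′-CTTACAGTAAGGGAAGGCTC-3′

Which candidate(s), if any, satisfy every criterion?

P1 (17 nt, A=4 T=2 G=4 C=7): longest run = 1 ✓; GC 11/17 = 64.7%, outside 41.6–57.6% ✗; Tm = 64.9 + 41·(11 − 16.4)/17 = 51.9°C ✓; length 17 ✓ — fails.
P2 (19 nt, A=2 T=4 G=7 C=6): longest run = 2 ✓; GC 13/19 = 68.4%, outside 41.6–57.6% ✗; Tm = 64.9 + 41·(13 − 16.4)/19 = 57.6°C ✓; length 19 ✓ — fails.
P3 (20 nt, A=6 T=4 G=6 C=4): longest run = 3 ✓; GC 10/20 = 50.0% ✓; Tm = 64.9 + 41·(10 − 16.4)/20 = 51.8°C ✓; length 20 ✓ — passes.

P3 only.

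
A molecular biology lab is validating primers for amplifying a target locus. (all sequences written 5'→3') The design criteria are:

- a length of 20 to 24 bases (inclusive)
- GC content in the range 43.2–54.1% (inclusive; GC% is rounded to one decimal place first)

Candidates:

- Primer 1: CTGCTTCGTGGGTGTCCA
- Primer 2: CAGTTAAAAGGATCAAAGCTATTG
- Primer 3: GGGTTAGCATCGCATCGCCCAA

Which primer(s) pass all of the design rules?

None of the candidates satisfy all criteria.

Primer 1 (18 nt, A=1 T=6 G=6 C=5): length 18, outside 20–24 ✗; GC 11/18 = 61.1%, outside 43.2–54.1% ✗ — fails.
Primer 2 (24 nt, A=10 T=6 G=5 C=3): length 24 ✓; GC 8/24 = 33.3%, outside 43.2–54.1% ✗ — fails.
Primer 3 (22 nt, A=5 T=4 G=6 C=7): length 22 ✓; GC 13/22 = 59.1%, outside 43.2–54.1% ✗ — fails.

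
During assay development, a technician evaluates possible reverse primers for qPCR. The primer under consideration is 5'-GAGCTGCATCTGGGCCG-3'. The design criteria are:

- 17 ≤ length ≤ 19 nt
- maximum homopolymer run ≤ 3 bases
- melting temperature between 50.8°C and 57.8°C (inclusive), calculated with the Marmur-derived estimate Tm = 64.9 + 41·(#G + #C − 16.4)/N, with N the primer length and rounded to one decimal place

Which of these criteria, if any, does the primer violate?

Base counts: A=2, T=3, G=7, C=5 (length 17).
length: length 17 ✓
homopolymer run: longest run = 3 ✓
Tm: Tm = 64.9 + 41·(12 − 16.4)/17 = 54.3°C ✓

Meets all criteria.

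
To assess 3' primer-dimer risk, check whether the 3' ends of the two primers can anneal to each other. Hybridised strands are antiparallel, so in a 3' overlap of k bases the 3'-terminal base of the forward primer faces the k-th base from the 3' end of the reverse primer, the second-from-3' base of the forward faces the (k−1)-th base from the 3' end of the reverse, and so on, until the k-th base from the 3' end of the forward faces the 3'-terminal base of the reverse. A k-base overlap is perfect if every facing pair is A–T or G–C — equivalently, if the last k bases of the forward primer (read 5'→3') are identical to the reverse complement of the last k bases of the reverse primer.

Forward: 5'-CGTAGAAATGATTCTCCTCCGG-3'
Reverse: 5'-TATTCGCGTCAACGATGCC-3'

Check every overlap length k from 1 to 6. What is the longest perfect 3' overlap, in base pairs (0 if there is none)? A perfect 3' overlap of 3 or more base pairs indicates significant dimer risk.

Longest perfect overlap: 2 complementary base pairs; below the dimer-risk threshold (threshold 3).

Last 6 bases (5'→3') — forward …CTCCGG, reverse …GATGCC.
Reverse complement of the reverse primer's last 6 bases: GGCATC; its first k bases are the reverse complement of the reverse primer's last k bases, so a perfect k-base overlap needs the forward primer's last k bases to equal them.
Comparing (forward last k vs required): k=1: G vs G ✓; k=2: GG vs GG ✓; k=3: CGG vs GGC ✗; k=4: CCGG vs GGCA ✗; k=5: TCCGG vs GGCAT ✗; k=6: CTCCGG vs GGCATC ✗.
Perfect overlaps at k = 1, 2; the largest is 2.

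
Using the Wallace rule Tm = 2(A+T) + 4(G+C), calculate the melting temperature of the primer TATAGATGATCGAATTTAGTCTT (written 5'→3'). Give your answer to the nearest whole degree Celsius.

58°C

Base counts: A=7, T=10, G=4, C=2 (length 23).
Tm = 2·(7+10) + 4·(4+2) = 2·17 + 4·6 = 34 + 24 = 58°C.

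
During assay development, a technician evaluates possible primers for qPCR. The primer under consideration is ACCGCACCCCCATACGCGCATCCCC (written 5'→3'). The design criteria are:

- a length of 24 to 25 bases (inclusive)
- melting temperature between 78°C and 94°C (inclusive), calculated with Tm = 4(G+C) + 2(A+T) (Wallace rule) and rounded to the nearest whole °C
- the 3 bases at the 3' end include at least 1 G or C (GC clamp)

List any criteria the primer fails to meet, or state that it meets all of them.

Base counts: A=5, T=2, G=3, C=15 (length 25).
length: length 25 ✓
Tm: Tm = 2·7 + 4·18 = 86°C ✓
GC clamp: 3' end CCC has 3 G/C ✓

Meets all criteria.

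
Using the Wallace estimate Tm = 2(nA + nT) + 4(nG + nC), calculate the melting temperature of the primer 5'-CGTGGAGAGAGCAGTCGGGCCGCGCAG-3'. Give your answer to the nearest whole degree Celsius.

94°C

Base counts: A=5, T=2, G=13, C=7 (length 27).
Tm = 2·(5+2) + 4·(13+7) = 2·7 + 4·20 = 14 + 80 = 94°C.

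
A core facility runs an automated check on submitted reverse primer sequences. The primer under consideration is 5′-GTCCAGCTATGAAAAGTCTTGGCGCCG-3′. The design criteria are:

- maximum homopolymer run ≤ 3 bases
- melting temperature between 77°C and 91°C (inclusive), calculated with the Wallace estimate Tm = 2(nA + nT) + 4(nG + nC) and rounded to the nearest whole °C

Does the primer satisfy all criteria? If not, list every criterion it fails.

Base counts: A=6, T=6, G=8, C=7 (length 27).
homopolymer run: longest run = 4, exceeds 3 ✗
Tm: Tm = 2·12 + 4·15 = 84°C ✓

Fails: homopolymer run.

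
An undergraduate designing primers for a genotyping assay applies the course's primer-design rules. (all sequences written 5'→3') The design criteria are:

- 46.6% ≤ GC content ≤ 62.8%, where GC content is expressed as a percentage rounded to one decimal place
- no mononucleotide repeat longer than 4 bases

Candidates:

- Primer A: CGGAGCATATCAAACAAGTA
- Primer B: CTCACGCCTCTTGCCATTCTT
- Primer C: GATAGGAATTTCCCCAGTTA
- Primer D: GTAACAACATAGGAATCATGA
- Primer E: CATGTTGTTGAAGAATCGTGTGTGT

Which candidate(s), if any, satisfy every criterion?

Primer B only.

Primer A (20 nt, A=9 T=3 G=4 C=4): GC 8/20 = 40.0%, outside 46.6–62.8% ✗; longest run = 3 ✓ — fails.
Primer B (21 nt, A=2 T=8 G=2 C=9): GC 11/21 = 52.4% ✓; longest run = 2 ✓ — passes.
Primer C (20 nt, A=6 T=6 G=4 C=4): GC 8/20 = 40.0%, outside 46.6–62.8% ✗; longest run = 4 ✓ — fails.
Primer D (21 nt, A=10 T=4 G=4 C=3): GC 7/21 = 33.3%, outside 46.6–62.8% ✗; longest run = 2 ✓ — fails.
Primer E (25 nt, A=5 T=10 G=8 C=2): GC 10/25 = 40.0%, outside 46.6–62.8% ✗; longest run = 2 ✓ — fails.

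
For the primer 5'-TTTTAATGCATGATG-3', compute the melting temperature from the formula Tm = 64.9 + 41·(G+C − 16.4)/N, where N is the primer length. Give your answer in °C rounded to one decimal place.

Base counts: A=4, T=7, G=3, C=1; G+C = 4, N = 15.
Tm = 64.9 + 41·(4 − 16.4)/15 = 64.9 + -508.40/15 = 31.0°C.

31.0°C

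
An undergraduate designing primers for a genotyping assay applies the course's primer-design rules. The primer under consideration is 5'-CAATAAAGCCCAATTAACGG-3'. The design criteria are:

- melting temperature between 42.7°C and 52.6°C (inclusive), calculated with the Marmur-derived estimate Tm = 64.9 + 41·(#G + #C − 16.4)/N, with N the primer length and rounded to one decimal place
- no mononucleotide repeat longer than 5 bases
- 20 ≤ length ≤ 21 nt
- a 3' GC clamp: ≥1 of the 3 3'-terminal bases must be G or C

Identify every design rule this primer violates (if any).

Meets all criteria.

Base counts: A=9, T=3, G=3, C=5 (length 20).
Tm: Tm = 64.9 + 41·(8 − 16.4)/20 = 47.7°C ✓
homopolymer run: longest run = 3 ✓
length: length 20 ✓
GC clamp: 3' end CGG has 3 G/C ✓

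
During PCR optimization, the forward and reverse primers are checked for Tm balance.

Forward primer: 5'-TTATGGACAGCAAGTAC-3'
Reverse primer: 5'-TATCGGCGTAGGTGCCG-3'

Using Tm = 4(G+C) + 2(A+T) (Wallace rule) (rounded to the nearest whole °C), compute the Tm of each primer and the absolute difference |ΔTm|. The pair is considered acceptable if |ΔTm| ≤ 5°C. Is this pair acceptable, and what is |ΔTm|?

|ΔTm| = 8°C; the pair is not acceptable.

Forward: A=6 T=4 G=4 C=3 → Tm = 2·10 + 4·7 = 48°C.
Reverse: A=2 T=4 G=7 C=4 → Tm = 2·6 + 4·11 = 56°C.
|ΔTm| = |48 − 56| = 8°C, > 5°C.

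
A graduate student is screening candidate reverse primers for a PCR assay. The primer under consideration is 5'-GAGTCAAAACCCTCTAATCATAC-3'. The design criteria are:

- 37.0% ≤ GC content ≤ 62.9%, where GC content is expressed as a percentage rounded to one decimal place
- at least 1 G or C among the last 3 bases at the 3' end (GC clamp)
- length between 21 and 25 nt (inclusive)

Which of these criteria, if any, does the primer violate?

Base counts: A=9, T=5, G=2, C=7 (length 23).
GC content: GC 9/23 = 39.1% ✓
GC clamp: 3' end TAC has 1 G/C ✓
length: length 23 ✓

Meets all criteria.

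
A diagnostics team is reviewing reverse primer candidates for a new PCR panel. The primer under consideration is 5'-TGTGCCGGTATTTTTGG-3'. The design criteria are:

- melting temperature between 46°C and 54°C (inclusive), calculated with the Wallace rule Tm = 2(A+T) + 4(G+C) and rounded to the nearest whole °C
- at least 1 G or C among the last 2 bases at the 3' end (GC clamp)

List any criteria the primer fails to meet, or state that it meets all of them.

Base counts: A=1, T=8, G=6, C=2 (length 17).
Tm: Tm = 2·9 + 4·8 = 50°C ✓
GC clamp: 3' end GG has 2 G/C ✓

Meets all criteria.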